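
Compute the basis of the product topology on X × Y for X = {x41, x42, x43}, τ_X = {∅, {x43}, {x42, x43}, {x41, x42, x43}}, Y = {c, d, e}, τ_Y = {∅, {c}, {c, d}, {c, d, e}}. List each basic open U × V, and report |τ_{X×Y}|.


Basis B = {∅ × ∅, {x43} × {c}, {x42, x43} × {c}, {x43} × {c, d}, {x41, x42, x43} × {c}, {x43} × {c, d, e}, {x42, x43} × {c, d}, {x41, x42, x43} × {c, d}, {x42, x43} × {c, d, e}, {x41, x42, x43} × {c, d, e}}; |τ_{X×Y}| = 20.

Enumerate products U × V with U ∈ τ_X, V ∈ τ_Y (deduplicated):
  ∅ × ∅ = {} (∅)
  {x43} × {c} = {(x43,c)}
  {x42, x43} × {c} = {(x42,c), (x43,c)}
  {x43} × {c, d} = {(x43,c), (x43,d)}
  {x41, x42, x43} × {c} = {(x41,c), (x42,c), (x43,c)}
  {x43} × {c, d, e} = {(x43,c), (x43,d), (x43,e)}
  {x42, x43} × {c, d} = {(x42,c), (x42,d), (x43,c), (x43,d)}
  {x41, x42, x43} × {c, d} = {(x41,c), (x41,d), (x42,c), (x42,d), (x43,c), (x43,d)}
  {x42, x43} × {c, d, e} = {(x42,c), (x42,d), (x42,e), (x43,c), (x43,d), (x43,e)}
  {x41, x42, x43} × {c, d, e} = {(x41,c), (x41,d), (x41,e), (x42,c), (x42,d), (x42,e), (x43,c), (x43,d), (x43,e)}
These 10 distinct sets form the basis B.
Close under arbitrary unions to get τ_{X×Y}; counting gives |τ_{X×Y}| = 20.


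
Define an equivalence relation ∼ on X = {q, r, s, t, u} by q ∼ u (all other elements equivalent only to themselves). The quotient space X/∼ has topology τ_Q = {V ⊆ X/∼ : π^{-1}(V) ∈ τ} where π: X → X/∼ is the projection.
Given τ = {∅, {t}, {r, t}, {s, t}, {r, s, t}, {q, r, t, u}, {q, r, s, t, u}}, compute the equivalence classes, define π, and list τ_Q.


X/∼ = {[q=u], [r], [s], [t]}; |τ_Q| = 7.

Equivalence classes: [q=u], [r], [s], [t].
Quotient map π: X → X/∼ sends q ↦ [q=u], r ↦ [r], s ↦ [s], t ↦ [t], u ↦ [q=u].
For each subset V ⊆ X/∼, compute π^{-1}(V) ⊆ X and check whether π^{-1}(V) ∈ τ. V is open in τ_Q iff π^{-1}(V) ∈ τ.
  V = {}: π^{-1}(V) = ∅ ∈ τ ✓.
  V = {[q=u]}: π^{-1}(V) = {q, u} ∉ τ ✗.
  V = {[r]}: π^{-1}(V) = {r} ∉ τ ✗.
  V = {[q=u], [r]}: π^{-1}(V) = {q, r, u} ∉ τ ✗.
  V = {[s]}: π^{-1}(V) = {s} ∉ τ ✗.
  V = {[q=u], [s]}: π^{-1}(V) = {q, s, u} ∉ τ ✗.
  V = {[r], [s]}: π^{-1}(V) = {r, s} ∉ τ ✗.
  V = {[q=u], [r], [s]}: π^{-1}(V) = {q, r, s, u} ∉ τ ✗.
  V = {[t]}: π^{-1}(V) = {t} ∈ τ ✓.
  V = {[q=u], [t]}: π^{-1}(V) = {q, t, u} ∉ τ ✗.
  V = {[r], [t]}: π^{-1}(V) = {r, t} ∈ τ ✓.
  V = {[q=u], [r], [t]}: π^{-1}(V) = {q, r, t, u} ∈ τ ✓.
  V = {[s], [t]}: π^{-1}(V) = {s, t} ∈ τ ✓.
  V = {[q=u], [s], [t]}: π^{-1}(V) = {q, s, t, u} ∉ τ ✗.
  V = {[r], [s], [t]}: π^{-1}(V) = {r, s, t} ∈ τ ✓.
  V = {[q=u], [r], [s], [t]}: π^{-1}(V) = {q, r, s, t, u} ∈ τ ✓.
Open sets in the quotient: τ_Q = {{}, {[t]}, {[r], [t]}, {[q=u], [r], [t]}, {[s], [t]}, {[r], [s], [t]}, {[q=u], [r], [s], [t]}} (7 elements).


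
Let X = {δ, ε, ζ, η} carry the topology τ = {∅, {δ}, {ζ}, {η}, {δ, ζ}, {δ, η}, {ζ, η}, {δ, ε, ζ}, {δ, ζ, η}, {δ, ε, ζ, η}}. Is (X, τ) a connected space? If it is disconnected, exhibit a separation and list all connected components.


(X, τ) is disconnected; components = [{η}, {δ, ε, ζ}].

Find clopen sets (U ∈ τ with X ∖ U ∈ τ):
  U = ∅, X ∖ U = {δ, ε, ζ, η} — both open, so U is clopen.
  U = {η}, X ∖ U = {δ, ε, ζ} — both open, so U is clopen.
  U = {δ, ε, ζ}, X ∖ U = {η} — both open, so U is clopen.
  U = {δ, ε, ζ, η}, X ∖ U = ∅ — both open, so U is clopen.
Nontrivial clopen(s) exist: e.g. {δ, ε, ζ}. So (X, τ) is disconnected.
Compute connected components by grouping points that agree on all clopens:
  component: {η}
  component: {δ, ε, ζ}


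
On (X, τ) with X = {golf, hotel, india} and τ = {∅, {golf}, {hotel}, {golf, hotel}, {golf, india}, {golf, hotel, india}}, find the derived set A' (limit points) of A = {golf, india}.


A' = {india}

For each x ∈ X, list the open sets U ∈ τ with x ∈ U, then check whether U ∩ (A ∖ {x}) ≠ ∅ for every such U.
  x = golf: open {golf} ∋ x has {golf} ∩ (A ∖ {golf}) = ∅, so x is NOT a limit point.
  x = hotel: open {hotel} ∋ x has {hotel} ∩ (A ∖ {hotel}) = ∅, so x is NOT a limit point.
  x = india: opens ∋ x are {golf, india}, {golf, hotel, india}; each meets A ∖ {india}, so x IS a limit point.
Collecting: A' = {india}.


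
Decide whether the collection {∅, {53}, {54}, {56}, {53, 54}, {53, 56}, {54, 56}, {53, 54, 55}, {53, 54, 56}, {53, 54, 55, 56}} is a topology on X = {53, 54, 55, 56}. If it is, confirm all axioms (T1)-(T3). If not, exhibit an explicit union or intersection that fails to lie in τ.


τ IS a topology on X.

Axiom (T1): ∅ ∈ τ? Yes; X ∈ τ? Yes.
Axiom (T2/T3): check pairwise unions and intersections of members of τ.
All pairwise intersections and unions checked — each lies in τ. Therefore τ satisfies (T1), (T2), (T3): it IS a topology on X.


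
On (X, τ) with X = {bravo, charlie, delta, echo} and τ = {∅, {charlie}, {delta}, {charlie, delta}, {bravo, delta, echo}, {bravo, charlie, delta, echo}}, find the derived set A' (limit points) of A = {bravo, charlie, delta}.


A' = {bravo, echo}

For each x ∈ X, list the open sets U ∈ τ with x ∈ U, then check whether U ∩ (A ∖ {x}) ≠ ∅ for every such U.
  x = bravo: opens ∋ x are {bravo, delta, echo}, {bravo, charlie, delta, echo}; each meets A ∖ {bravo}, so x IS a limit point.
  x = charlie: open {charlie} ∋ x has {charlie} ∩ (A ∖ {charlie}) = ∅, so x is NOT a limit point.
  x = delta: open {delta} ∋ x has {delta} ∩ (A ∖ {delta}) = ∅, so x is NOT a limit point.
  x = echo: opens ∋ x are {bravo, delta, echo}, {bravo, charlie, delta, echo}; each meets A ∖ {echo}, so x IS a limit point.
Collecting: A' = {bravo, echo}.


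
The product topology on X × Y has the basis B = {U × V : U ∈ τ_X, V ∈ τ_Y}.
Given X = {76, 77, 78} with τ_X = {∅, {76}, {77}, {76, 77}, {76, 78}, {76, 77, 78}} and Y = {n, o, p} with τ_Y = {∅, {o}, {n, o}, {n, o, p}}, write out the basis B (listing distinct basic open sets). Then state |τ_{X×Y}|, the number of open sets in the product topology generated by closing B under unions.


Basis B = {∅ × ∅, {76} × {o}, {77} × {o}, {76} × {n, o}, {76, 77} × {o}, {76, 78} × {o}, {77} × {n, o}, {76} × {n, o, p}, {76, 77, 78} × {o}, {77} × {n, o, p}, {76, 77} × {n, o}, {76, 78} × {n, o}, {76, 77} × {n, o, p}, {76, 78} × {n, o, p}, {76, 77, 78} × {n, o}, {76, 77, 78} × {n, o, p}}; |τ_{X×Y}| = 40.

Enumerate products U × V with U ∈ τ_X, V ∈ τ_Y (deduplicated):
  ∅ × ∅ = {} (∅)
  {76} × {o} = {(76,o)}
  {77} × {o} = {(77,o)}
  {76} × {n, o} = {(76,n), (76,o)}
  {76, 77} × {o} = {(76,o), (77,o)}
  {76, 78} × {o} = {(76,o), (78,o)}
  {77} × {n, o} = {(77,n), (77,o)}
  {76} × {n, o, p} = {(76,n), (76,o), (76,p)}
  {76, 77, 78} × {o} = {(76,o), (77,o), (78,o)}
  {77} × {n, o, p} = {(77,n), (77,o), (77,p)}
  {76, 77} × {n, o} = {(76,n), (76,o), (77,n), (77,o)}
  {76, 78} × {n, o} = {(76,n), (76,o), (78,n), (78,o)}
  {76, 77} × {n, o, p} = {(76,n), (76,o), (76,p), (77,n), (77,o), (77,p)}
  {76, 78} × {n, o, p} = {(76,n), (76,o), (76,p), (78,n), (78,o), (78,p)}
  {76, 77, 78} × {n, o} = {(76,n), (76,o), (77,n), (77,o), (78,n), (78,o)}
  {76, 77, 78} × {n, o, p} = {(76,n), (76,o), (76,p), (77,n), (77,o), (77,p), (78,n), (78,o), (78,p)}
These 16 distinct sets form the basis B.
Close under arbitrary unions to get τ_{X×Y}; counting gives |τ_{X×Y}| = 40.


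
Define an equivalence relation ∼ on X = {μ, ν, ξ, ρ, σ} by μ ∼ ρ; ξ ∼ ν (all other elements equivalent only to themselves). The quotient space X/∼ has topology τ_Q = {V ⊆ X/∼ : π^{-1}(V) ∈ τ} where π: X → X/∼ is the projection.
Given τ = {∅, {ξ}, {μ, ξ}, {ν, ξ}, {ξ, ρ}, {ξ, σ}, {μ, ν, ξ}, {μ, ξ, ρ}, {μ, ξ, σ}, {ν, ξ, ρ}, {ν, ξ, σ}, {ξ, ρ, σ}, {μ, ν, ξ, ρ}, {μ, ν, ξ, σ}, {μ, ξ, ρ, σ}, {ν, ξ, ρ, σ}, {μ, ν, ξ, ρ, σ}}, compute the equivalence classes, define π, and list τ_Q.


X/∼ = {[μ=ρ], [ν=ξ], [σ]}; |τ_Q| = 5.

Equivalence classes: [μ=ρ], [ν=ξ], [σ].
Quotient map π: X → X/∼ sends μ ↦ [μ=ρ], ν ↦ [ν=ξ], ξ ↦ [ν=ξ], ρ ↦ [μ=ρ], σ ↦ [σ].
For each subset V ⊆ X/∼, compute π^{-1}(V) ⊆ X and check whether π^{-1}(V) ∈ τ. V is open in τ_Q iff π^{-1}(V) ∈ τ.
  V = {}: π^{-1}(V) = ∅ ∈ τ ✓.
  V = {[μ=ρ]}: π^{-1}(V) = {μ, ρ} ∉ τ ✗.
  V = {[ν=ξ]}: π^{-1}(V) = {ν, ξ} ∈ τ ✓.
  V = {[μ=ρ], [ν=ξ]}: π^{-1}(V) = {μ, ν, ξ, ρ} ∈ τ ✓.
  V = {[σ]}: π^{-1}(V) = {σ} ∉ τ ✗.
  V = {[μ=ρ], [σ]}: π^{-1}(V) = {μ, ρ, σ} ∉ τ ✗.
  V = {[ν=ξ], [σ]}: π^{-1}(V) = {ν, ξ, σ} ∈ τ ✓.
  V = {[μ=ρ], [ν=ξ], [σ]}: π^{-1}(V) = {μ, ν, ξ, ρ, σ} ∈ τ ✓.
Open sets in the quotient: τ_Q = {{}, {[ν=ξ]}, {[μ=ρ], [ν=ξ]}, {[ν=ξ], [σ]}, {[μ=ρ], [ν=ξ], [σ]}} (5 elements).


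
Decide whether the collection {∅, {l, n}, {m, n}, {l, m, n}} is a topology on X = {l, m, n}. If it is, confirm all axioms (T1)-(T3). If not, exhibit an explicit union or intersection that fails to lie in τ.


τ is NOT a topology on X.

Axiom (T1): ∅ ∈ τ? Yes; X ∈ τ? Yes.
Axiom (T2/T3): check pairwise unions and intersections of members of τ.
Counterexample for (T3): {l, n} ∩ {m, n} = {n} ∉ τ. Therefore τ is NOT a topology.


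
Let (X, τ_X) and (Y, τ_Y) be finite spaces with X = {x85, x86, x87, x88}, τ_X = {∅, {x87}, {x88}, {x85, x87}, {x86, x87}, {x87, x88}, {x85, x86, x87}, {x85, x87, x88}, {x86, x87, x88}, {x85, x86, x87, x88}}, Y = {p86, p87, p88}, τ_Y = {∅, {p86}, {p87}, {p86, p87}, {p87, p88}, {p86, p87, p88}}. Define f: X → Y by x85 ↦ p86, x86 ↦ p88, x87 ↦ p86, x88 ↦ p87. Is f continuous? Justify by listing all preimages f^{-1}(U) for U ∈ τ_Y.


f is NOT continuous.

Compute f^{-1}(U) for each U ∈ τ_Y:
  U = ∅: f^{-1}(U) = ∅ ∈ τ_X ✓.
  U = {p86}: f^{-1}(U) = {x85, x87} ∈ τ_X ✓.
  U = {p87}: f^{-1}(U) = {x88} ∈ τ_X ✓.
  U = {p86, p87}: f^{-1}(U) = {x85, x87, x88} ∈ τ_X ✓.
  U = {p87, p88}: f^{-1}(U) = {x86, x88} ∉ τ_X ✗.
  U = {p86, p87, p88}: f^{-1}(U) = {x85, x86, x87, x88} ∈ τ_X ✓.
Found U = {p87, p88} with f^{-1}(U) = {x86, x88} not in τ_X. Therefore f is NOT continuous.


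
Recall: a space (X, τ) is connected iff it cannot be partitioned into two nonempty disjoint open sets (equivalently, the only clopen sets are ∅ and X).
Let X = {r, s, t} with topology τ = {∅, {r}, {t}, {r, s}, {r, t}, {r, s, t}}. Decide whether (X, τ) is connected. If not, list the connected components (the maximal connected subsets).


(X, τ) is disconnected; components = [{t}, {r, s}].

Find clopen sets (U ∈ τ with X ∖ U ∈ τ):
  U = ∅, X ∖ U = {r, s, t} — both open, so U is clopen.
  U = {t}, X ∖ U = {r, s} — both open, so U is clopen.
  U = {r, s}, X ∖ U = {t} — both open, so U is clopen.
  U = {r, s, t}, X ∖ U = ∅ — both open, so U is clopen.
Nontrivial clopen(s) exist: e.g. {t}. So (X, τ) is disconnected.
Compute connected components by grouping points that agree on all clopens:
  component: {t}
  component: {r, s}


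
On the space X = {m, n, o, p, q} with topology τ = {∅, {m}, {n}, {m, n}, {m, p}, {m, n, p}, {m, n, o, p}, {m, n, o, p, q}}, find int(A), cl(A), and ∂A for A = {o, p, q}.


int(A) = ∅, cl(A) = {o, p, q}, ∂A = {o, p, q}.

Closed sets in (X, τ) are complements of opens:
  closed(X, τ) = {∅, {q}, {o, q}, {n, o, q}, {o, p, q}, {m, o, p, q}, {n, o, p, q}, {m, n, o, p, q}}.
int(A) = ⋃ {U ∈ τ : U ⊆ A}. Opens contained in A: ∅.
Taking the union of these: int(A) = ∅.
cl(A) = ⋂ {C closed : A ⊆ C}. Closed sets containing A: {o, p, q}, {m, o, p, q}, {n, o, p, q}, {m, n, o, p, q}.
Intersecting these: cl(A) = {o, p, q}.
∂A = cl(A) ∖ int(A) = {o, p, q} ∖ ∅ = {o, p, q}.


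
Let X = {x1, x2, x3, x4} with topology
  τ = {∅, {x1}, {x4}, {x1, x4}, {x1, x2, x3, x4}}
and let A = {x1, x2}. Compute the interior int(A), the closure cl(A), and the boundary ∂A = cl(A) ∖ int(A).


int(A) = {x1}, cl(A) = {x1, x2, x3}, ∂A = {x2, x3}.

Closed sets in (X, τ) are complements of opens:
  closed(X, τ) = {∅, {x2, x3}, {x1, x2, x3}, {x2, x3, x4}, {x1, x2, x3, x4}}.
int(A) = ⋃ {U ∈ τ : U ⊆ A}. Opens contained in A: ∅, {x1}.
Taking the union of these: int(A) = {x1}.
cl(A) = ⋂ {C closed : A ⊆ C}. Closed sets containing A: {x1, x2, x3}, {x1, x2, x3, x4}.
Intersecting these: cl(A) = {x1, x2, x3}.
∂A = cl(A) ∖ int(A) = {x1, x2, x3} ∖ {x1} = {x2, x3}.


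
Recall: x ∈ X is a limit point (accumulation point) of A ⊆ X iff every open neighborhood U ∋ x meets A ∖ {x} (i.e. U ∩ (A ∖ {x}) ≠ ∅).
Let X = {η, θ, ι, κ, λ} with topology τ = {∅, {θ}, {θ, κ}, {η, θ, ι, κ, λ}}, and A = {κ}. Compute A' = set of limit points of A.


A' = {η, ι, λ}

For each x ∈ X, list the open sets U ∈ τ with x ∈ U, then check whether U ∩ (A ∖ {x}) ≠ ∅ for every such U.
  x = η: opens ∋ x are {η, θ, ι, κ, λ}; each meets A ∖ {η}, so x IS a limit point.
  x = θ: open {θ} ∋ x has {θ} ∩ (A ∖ {θ}) = ∅, so x is NOT a limit point.
  x = ι: opens ∋ x are {η, θ, ι, κ, λ}; each meets A ∖ {ι}, so x IS a limit point.
  x = κ: open {θ, κ} ∋ x has {θ, κ} ∩ (A ∖ {κ}) = ∅, so x is NOT a limit point.
  x = λ: opens ∋ x are {η, θ, ι, κ, λ}; each meets A ∖ {λ}, so x IS a limit point.
Collecting: A' = {η, ι, λ}.


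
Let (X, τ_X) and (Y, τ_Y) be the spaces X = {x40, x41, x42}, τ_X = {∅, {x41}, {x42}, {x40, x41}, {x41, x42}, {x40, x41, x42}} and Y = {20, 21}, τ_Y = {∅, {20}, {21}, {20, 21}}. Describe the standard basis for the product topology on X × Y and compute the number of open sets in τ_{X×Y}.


Basis B = {∅ × ∅, {x41} × {20}, {x41} × {21}, {x42} × {20}, {x42} × {21}, {x40, x41} × {20}, {x40, x41} × {21}, {x41} × {20, 21}, {x41, x42} × {20}, {x41, x42} × {21}, {x42} × {20, 21}, {x40, x41, x42} × {20}, {x40, x41, x42} × {21}, {x40, x41} × {20, 21}, {x41, x42} × {20, 21}, {x40, x41, x42} × {20, 21}}; |τ_{X×Y}| = 36.

Enumerate products U × V with U ∈ τ_X, V ∈ τ_Y (deduplicated):
  ∅ × ∅ = {} (∅)
  {x41} × {20} = {(x41,20)}
  {x41} × {21} = {(x41,21)}
  {x42} × {20} = {(x42,20)}
  {x42} × {21} = {(x42,21)}
  {x40, x41} × {20} = {(x40,20), (x41,20)}
  {x40, x41} × {21} = {(x40,21), (x41,21)}
  {x41} × {20, 21} = {(x41,20), (x41,21)}
  {x41, x42} × {20} = {(x41,20), (x42,20)}
  {x41, x42} × {21} = {(x41,21), (x42,21)}
  {x42} × {20, 21} = {(x42,20), (x42,21)}
  {x40, x41, x42} × {20} = {(x40,20), (x41,20), (x42,20)}
  {x40, x41, x42} × {21} = {(x40,21), (x41,21), (x42,21)}
  {x40, x41} × {20, 21} = {(x40,20), (x40,21), (x41,20), (x41,21)}
  {x41, x42} × {20, 21} = {(x41,20), (x41,21), (x42,20), (x42,21)}
  {x40, x41, x42} × {20, 21} = {(x40,20), (x40,21), (x41,20), (x41,21), (x42,20), (x42,21)}
These 16 distinct sets form the basis B.
Close under arbitrary unions to get τ_{X×Y}; counting gives |τ_{X×Y}| = 36.


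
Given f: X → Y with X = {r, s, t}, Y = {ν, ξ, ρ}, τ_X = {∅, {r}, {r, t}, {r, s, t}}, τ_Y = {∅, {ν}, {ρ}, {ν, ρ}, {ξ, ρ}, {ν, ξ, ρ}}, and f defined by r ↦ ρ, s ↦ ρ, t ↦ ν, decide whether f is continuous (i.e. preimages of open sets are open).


f is NOT continuous.

Compute f^{-1}(U) for each U ∈ τ_Y:
  U = ∅: f^{-1}(U) = ∅ ∈ τ_X ✓.
  U = {ν}: f^{-1}(U) = {t} ∉ τ_X ✗.
  U = {ρ}: f^{-1}(U) = {r, s} ∉ τ_X ✗.
  U = {ν, ρ}: f^{-1}(U) = {r, s, t} ∈ τ_X ✓.
  U = {ξ, ρ}: f^{-1}(U) = {r, s} ∉ τ_X ✗.
  U = {ν, ξ, ρ}: f^{-1}(U) = {r, s, t} ∈ τ_X ✓.
Found U = {ν} with f^{-1}(U) = {t} not in τ_X. Therefore f is NOT continuous.


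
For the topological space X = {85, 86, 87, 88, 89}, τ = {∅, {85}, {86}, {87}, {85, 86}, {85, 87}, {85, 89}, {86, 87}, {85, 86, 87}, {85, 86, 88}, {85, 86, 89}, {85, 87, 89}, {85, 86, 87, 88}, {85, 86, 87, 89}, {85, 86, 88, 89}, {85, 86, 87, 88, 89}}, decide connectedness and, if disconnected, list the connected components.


(X, τ) is disconnected; components = [{87}, {85, 86, 88, 89}].

Find clopen sets (U ∈ τ with X ∖ U ∈ τ):
  U = ∅, X ∖ U = {85, 86, 87, 88, 89} — both open, so U is clopen.
  U = {87}, X ∖ U = {85, 86, 88, 89} — both open, so U is clopen.
  U = {85, 86, 88, 89}, X ∖ U = {87} — both open, so U is clopen.
  U = {85, 86, 87, 88, 89}, X ∖ U = ∅ — both open, so U is clopen.
Nontrivial clopen(s) exist: e.g. {85, 86, 88, 89}. So (X, τ) is disconnected.
Compute connected components by grouping points that agree on all clopens:
  component: {87}
  component: {85, 86, 88, 89}


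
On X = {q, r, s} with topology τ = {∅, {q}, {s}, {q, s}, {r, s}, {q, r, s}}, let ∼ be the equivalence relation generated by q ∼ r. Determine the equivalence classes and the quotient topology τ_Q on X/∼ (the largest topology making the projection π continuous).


X/∼ = {[q=r], [s]}; |τ_Q| = 3.

Equivalence classes: [q=r], [s].
Quotient map π: X → X/∼ sends q ↦ [q=r], r ↦ [q=r], s ↦ [s].
For each subset V ⊆ X/∼, compute π^{-1}(V) ⊆ X and check whether π^{-1}(V) ∈ τ. V is open in τ_Q iff π^{-1}(V) ∈ τ.
  V = {}: π^{-1}(V) = ∅ ∈ τ ✓.
  V = {[q=r]}: π^{-1}(V) = {q, r} ∉ τ ✗.
  V = {[s]}: π^{-1}(V) = {s} ∈ τ ✓.
  V = {[q=r], [s]}: π^{-1}(V) = {q, r, s} ∈ τ ✓.
Open sets in the quotient: τ_Q = {{}, {[s]}, {[q=r], [s]}} (3 elements).


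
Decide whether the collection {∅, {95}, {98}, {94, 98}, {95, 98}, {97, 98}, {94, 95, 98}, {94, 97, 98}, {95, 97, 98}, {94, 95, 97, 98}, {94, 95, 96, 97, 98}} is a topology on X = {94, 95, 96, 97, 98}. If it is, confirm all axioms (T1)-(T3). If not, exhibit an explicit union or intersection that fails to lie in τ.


τ IS a topology on X.

Axiom (T1): ∅ ∈ τ? Yes; X ∈ τ? Yes.
Axiom (T2/T3): check pairwise unions and intersections of members of τ.
All pairwise intersections and unions checked — each lies in τ. Therefore τ satisfies (T1), (T2), (T3): it IS a topology on X.


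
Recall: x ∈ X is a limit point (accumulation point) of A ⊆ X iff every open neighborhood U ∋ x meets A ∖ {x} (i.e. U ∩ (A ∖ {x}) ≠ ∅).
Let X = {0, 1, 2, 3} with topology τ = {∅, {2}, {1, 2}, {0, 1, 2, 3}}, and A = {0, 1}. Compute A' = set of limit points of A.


A' = {0, 3}

For each x ∈ X, list the open sets U ∈ τ with x ∈ U, then check whether U ∩ (A ∖ {x}) ≠ ∅ for every such U.
  x = 0: opens ∋ x are {0, 1, 2, 3}; each meets A ∖ {0}, so x IS a limit point.
  x = 1: open {1, 2} ∋ x has {1, 2} ∩ (A ∖ {1}) = ∅, so x is NOT a limit point.
  x = 2: open {2} ∋ x has {2} ∩ (A ∖ {2}) = ∅, so x is NOT a limit point.
  x = 3: opens ∋ x are {0, 1, 2, 3}; each meets A ∖ {3}, so x IS a limit point.
Collecting: A' = {0, 3}.


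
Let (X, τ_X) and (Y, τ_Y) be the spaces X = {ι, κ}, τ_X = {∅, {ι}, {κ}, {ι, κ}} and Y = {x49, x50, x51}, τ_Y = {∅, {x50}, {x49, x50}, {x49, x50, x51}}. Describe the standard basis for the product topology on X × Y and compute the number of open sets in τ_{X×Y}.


Basis B = {∅ × ∅, {ι} × {x50}, {κ} × {x50}, {ι} × {x49, x50}, {ι, κ} × {x50}, {κ} × {x49, x50}, {ι} × {x49, x50, x51}, {κ} × {x49, x50, x51}, {ι, κ} × {x49, x50}, {ι, κ} × {x49, x50, x51}}; |τ_{X×Y}| = 16.

Enumerate products U × V with U ∈ τ_X, V ∈ τ_Y (deduplicated):
  ∅ × ∅ = {} (∅)
  {ι} × {x50} = {(ι,x50)}
  {κ} × {x50} = {(κ,x50)}
  {ι} × {x49, x50} = {(ι,x49), (ι,x50)}
  {ι, κ} × {x50} = {(ι,x50), (κ,x50)}
  {κ} × {x49, x50} = {(κ,x49), (κ,x50)}
  {ι} × {x49, x50, x51} = {(ι,x49), (ι,x50), (ι,x51)}
  {κ} × {x49, x50, x51} = {(κ,x49), (κ,x50), (κ,x51)}
  {ι, κ} × {x49, x50} = {(ι,x49), (ι,x50), (κ,x49), (κ,x50)}
  {ι, κ} × {x49, x50, x51} = {(ι,x49), (ι,x50), (ι,x51), (κ,x49), (κ,x50), (κ,x51)}
These 10 distinct sets form the basis B.
Close under arbitrary unions to get τ_{X×Y}; counting gives |τ_{X×Y}| = 16.


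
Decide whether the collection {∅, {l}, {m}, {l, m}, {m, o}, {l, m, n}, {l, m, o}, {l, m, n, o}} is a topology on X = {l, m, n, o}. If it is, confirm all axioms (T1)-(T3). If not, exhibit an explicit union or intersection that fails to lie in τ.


τ IS a topology on X.

Axiom (T1): ∅ ∈ τ? Yes; X ∈ τ? Yes.
Axiom (T2/T3): check pairwise unions and intersections of members of τ.
All pairwise intersections and unions checked — each lies in τ. Therefore τ satisfies (T1), (T2), (T3): it IS a topology on X.


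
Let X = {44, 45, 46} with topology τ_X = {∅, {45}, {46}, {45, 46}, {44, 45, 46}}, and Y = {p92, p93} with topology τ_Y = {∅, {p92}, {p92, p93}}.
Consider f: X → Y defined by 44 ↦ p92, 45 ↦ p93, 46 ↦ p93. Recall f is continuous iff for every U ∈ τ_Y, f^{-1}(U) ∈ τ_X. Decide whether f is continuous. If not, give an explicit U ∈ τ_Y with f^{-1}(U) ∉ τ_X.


f is NOT continuous.

Compute f^{-1}(U) for each U ∈ τ_Y:
  U = ∅: f^{-1}(U) = ∅ ∈ τ_X ✓.
  U = {p92}: f^{-1}(U) = {44} ∉ τ_X ✗.
  U = {p92, p93}: f^{-1}(U) = {44, 45, 46} ∈ τ_X ✓.
Found U = {p92} with f^{-1}(U) = {44} not in τ_X. Therefore f is NOT continuous.


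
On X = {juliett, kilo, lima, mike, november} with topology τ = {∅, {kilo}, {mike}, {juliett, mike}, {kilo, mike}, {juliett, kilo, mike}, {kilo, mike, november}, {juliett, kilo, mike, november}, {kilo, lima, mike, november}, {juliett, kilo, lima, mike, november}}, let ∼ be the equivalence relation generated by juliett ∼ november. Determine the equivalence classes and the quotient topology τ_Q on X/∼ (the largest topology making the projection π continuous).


X/∼ = {[juliett=november], [kilo], [lima], [mike]}; |τ_Q| = 6.

Equivalence classes: [juliett=november], [kilo], [lima], [mike].
Quotient map π: X → X/∼ sends juliett ↦ [juliett=november], kilo ↦ [kilo], lima ↦ [lima], mike ↦ [mike], november ↦ [juliett=november].
For each subset V ⊆ X/∼, compute π^{-1}(V) ⊆ X and check whether π^{-1}(V) ∈ τ. V is open in τ_Q iff π^{-1}(V) ∈ τ.
  V = {}: π^{-1}(V) = ∅ ∈ τ ✓.
  V = {[juliett=november]}: π^{-1}(V) = {juliett, november} ∉ τ ✗.
  V = {[kilo]}: π^{-1}(V) = {kilo} ∈ τ ✓.
  V = {[juliett=november], [kilo]}: π^{-1}(V) = {juliett, kilo, november} ∉ τ ✗.
  V = {[lima]}: π^{-1}(V) = {lima} ∉ τ ✗.
  V = {[juliett=november], [lima]}: π^{-1}(V) = {juliett, lima, november} ∉ τ ✗.
  V = {[kilo], [lima]}: π^{-1}(V) = {kilo, lima} ∉ τ ✗.
  V = {[juliett=november], [kilo], [lima]}: π^{-1}(V) = {juliett, kilo, lima, november} ∉ τ ✗.
  V = {[mike]}: π^{-1}(V) = {mike} ∈ τ ✓.
  V = {[juliett=november], [mike]}: π^{-1}(V) = {juliett, mike, november} ∉ τ ✗.
  V = {[kilo], [mike]}: π^{-1}(V) = {kilo, mike} ∈ τ ✓.
  V = {[juliett=november], [kilo], [mike]}: π^{-1}(V) = {juliett, kilo, mike, november} ∈ τ ✓.
  V = {[lima], [mike]}: π^{-1}(V) = {lima, mike} ∉ τ ✗.
  V = {[juliett=november], [lima], [mike]}: π^{-1}(V) = {juliett, lima, mike, november} ∉ τ ✗.
  V = {[kilo], [lima], [mike]}: π^{-1}(V) = {kilo, lima, mike} ∉ τ ✗.
  V = {[juliett=november], [kilo], [lima], [mike]}: π^{-1}(V) = {juliett, kilo, lima, mike, november} ∈ τ ✓.
Open sets in the quotient: τ_Q = {{}, {[kilo]}, {[mike]}, {[kilo], [mike]}, {[juliett=november], [kilo], [mike]}, {[juliett=november], [kilo], [lima], [mike]}} (6 elements).


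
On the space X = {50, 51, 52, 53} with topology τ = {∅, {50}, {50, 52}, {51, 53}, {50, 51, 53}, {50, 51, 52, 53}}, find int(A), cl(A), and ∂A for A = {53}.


int(A) = ∅, cl(A) = {51, 53}, ∂A = {51, 53}.

Closed sets in (X, τ) are complements of opens:
  closed(X, τ) = {∅, {52}, {50, 52}, {51, 53}, {51, 52, 53}, {50, 51, 52, 53}}.
int(A) = ⋃ {U ∈ τ : U ⊆ A}. Opens contained in A: ∅.
Taking the union of these: int(A) = ∅.
cl(A) = ⋂ {C closed : A ⊆ C}. Closed sets containing A: {51, 53}, {51, 52, 53}, {50, 51, 52, 53}.
Intersecting these: cl(A) = {51, 53}.
∂A = cl(A) ∖ int(A) = {51, 53} ∖ ∅ = {51, 53}.


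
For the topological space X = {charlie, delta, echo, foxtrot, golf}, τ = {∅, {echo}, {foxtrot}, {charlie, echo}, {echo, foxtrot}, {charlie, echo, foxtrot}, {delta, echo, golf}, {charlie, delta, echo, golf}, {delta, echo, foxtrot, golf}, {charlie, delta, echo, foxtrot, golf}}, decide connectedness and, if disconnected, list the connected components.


(X, τ) is disconnected; components = [{foxtrot}, {charlie, delta, echo, golf}].

Find clopen sets (U ∈ τ with X ∖ U ∈ τ):
  U = ∅, X ∖ U = {charlie, delta, echo, foxtrot, golf} — both open, so U is clopen.
  U = {foxtrot}, X ∖ U = {charlie, delta, echo, golf} — both open, so U is clopen.
  U = {charlie, delta, echo, golf}, X ∖ U = {foxtrot} — both open, so U is clopen.
  U = {charlie, delta, echo, foxtrot, golf}, X ∖ U = ∅ — both open, so U is clopen.
Nontrivial clopen(s) exist: e.g. {charlie, delta, echo, golf}. So (X, τ) is disconnected.
Compute connected components by grouping points that agree on all clopens:
  component: {foxtrot}
  component: {charlie, delta, echo, golf}


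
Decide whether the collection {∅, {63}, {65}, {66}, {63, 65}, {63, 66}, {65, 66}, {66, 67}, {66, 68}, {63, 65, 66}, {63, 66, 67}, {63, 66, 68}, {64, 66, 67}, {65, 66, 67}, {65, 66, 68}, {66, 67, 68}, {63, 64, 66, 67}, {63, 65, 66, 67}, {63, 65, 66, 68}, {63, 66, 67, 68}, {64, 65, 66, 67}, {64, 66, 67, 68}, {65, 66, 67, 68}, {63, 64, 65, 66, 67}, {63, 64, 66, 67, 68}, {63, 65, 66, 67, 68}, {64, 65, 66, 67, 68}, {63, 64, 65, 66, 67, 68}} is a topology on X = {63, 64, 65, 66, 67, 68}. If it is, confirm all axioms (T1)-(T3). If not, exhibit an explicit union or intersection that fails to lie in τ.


τ IS a topology on X.

Axiom (T1): ∅ ∈ τ? Yes; X ∈ τ? Yes.
Axiom (T2/T3): check pairwise unions and intersections of members of τ.
All pairwise intersections and unions checked — each lies in τ. Therefore τ satisfies (T1), (T2), (T3): it IS a topology on X.


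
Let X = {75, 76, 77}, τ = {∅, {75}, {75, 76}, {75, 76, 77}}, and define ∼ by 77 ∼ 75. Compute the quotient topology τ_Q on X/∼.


X/∼ = {[75=77], [76]}; |τ_Q| = 2.

Equivalence classes: [75=77], [76].
Quotient map π: X → X/∼ sends 75 ↦ [75=77], 76 ↦ [76], 77 ↦ [75=77].
For each subset V ⊆ X/∼, compute π^{-1}(V) ⊆ X and check whether π^{-1}(V) ∈ τ. V is open in τ_Q iff π^{-1}(V) ∈ τ.
  V = {}: π^{-1}(V) = ∅ ∈ τ ✓.
  V = {[75=77]}: π^{-1}(V) = {75, 77} ∉ τ ✗.
  V = {[76]}: π^{-1}(V) = {76} ∉ τ ✗.
  V = {[75=77], [76]}: π^{-1}(V) = {75, 76, 77} ∈ τ ✓.
Open sets in the quotient: τ_Q = {{}, {[75=77], [76]}} (2 elements).


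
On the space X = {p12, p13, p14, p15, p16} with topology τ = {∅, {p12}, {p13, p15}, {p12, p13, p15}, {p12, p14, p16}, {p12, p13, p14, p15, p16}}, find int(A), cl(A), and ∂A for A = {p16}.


int(A) = ∅, cl(A) = {p14, p16}, ∂A = {p14, p16}.

Closed sets in (X, τ) are complements of opens:
  closed(X, τ) = {∅, {p13, p15}, {p14, p16}, {p12, p14, p16}, {p13, p14, p15, p16}, {p12, p13, p14, p15, p16}}.
int(A) = ⋃ {U ∈ τ : U ⊆ A}. Opens contained in A: ∅.
Taking the union of these: int(A) = ∅.
cl(A) = ⋂ {C closed : A ⊆ C}. Closed sets containing A: {p14, p16}, {p12, p14, p16}, {p13, p14, p15, p16}, {p12, p13, p14, p15, p16}.
Intersecting these: cl(A) = {p14, p16}.
∂A = cl(A) ∖ int(A) = {p14, p16} ∖ ∅ = {p14, p16}.


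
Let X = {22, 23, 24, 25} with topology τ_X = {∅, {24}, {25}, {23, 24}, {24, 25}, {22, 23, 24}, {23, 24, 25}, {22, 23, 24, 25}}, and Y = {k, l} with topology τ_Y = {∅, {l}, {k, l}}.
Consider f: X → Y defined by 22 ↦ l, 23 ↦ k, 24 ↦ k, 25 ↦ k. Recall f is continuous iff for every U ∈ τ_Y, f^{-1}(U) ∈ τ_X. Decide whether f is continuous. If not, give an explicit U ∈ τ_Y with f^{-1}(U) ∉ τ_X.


f is NOT continuous.

Compute f^{-1}(U) for each U ∈ τ_Y:
  U = ∅: f^{-1}(U) = ∅ ∈ τ_X ✓.
  U = {l}: f^{-1}(U) = {22} ∉ τ_X ✗.
  U = {k, l}: f^{-1}(U) = {22, 23, 24, 25} ∈ τ_X ✓.
Found U = {l} with f^{-1}(U) = {22} not in τ_X. Therefore f is NOT continuous.


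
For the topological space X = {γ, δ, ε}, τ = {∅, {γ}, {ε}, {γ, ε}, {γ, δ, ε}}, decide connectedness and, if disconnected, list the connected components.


(X, τ) is connected.

Find clopen sets (U ∈ τ with X ∖ U ∈ τ):
  U = ∅, X ∖ U = {γ, δ, ε} — both open, so U is clopen.
  U = {γ, δ, ε}, X ∖ U = ∅ — both open, so U is clopen.
Only trivial clopens (∅ and X) exist, so (X, τ) is connected.
Compute connected components by grouping points that agree on all clopens:
  component: {γ, δ, ε}


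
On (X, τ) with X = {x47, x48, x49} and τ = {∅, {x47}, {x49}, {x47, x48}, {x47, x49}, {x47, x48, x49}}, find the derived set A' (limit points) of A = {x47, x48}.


A' = {x48}

For each x ∈ X, list the open sets U ∈ τ with x ∈ U, then check whether U ∩ (A ∖ {x}) ≠ ∅ for every such U.
  x = x47: open {x47} ∋ x has {x47} ∩ (A ∖ {x47}) = ∅, so x is NOT a limit point.
  x = x48: opens ∋ x are {x47, x48}, {x47, x48, x49}; each meets A ∖ {x48}, so x IS a limit point.
  x = x49: open {x49} ∋ x has {x49} ∩ (A ∖ {x49}) = ∅, so x is NOT a limit point.
Collecting: A' = {x48}.


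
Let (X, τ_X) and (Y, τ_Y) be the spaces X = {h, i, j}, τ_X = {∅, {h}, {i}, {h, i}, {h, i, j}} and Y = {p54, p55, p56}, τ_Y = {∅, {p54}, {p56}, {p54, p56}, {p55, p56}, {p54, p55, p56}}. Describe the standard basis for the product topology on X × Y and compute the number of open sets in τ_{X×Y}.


Basis B = {∅ × ∅, {h} × {p54}, {h} × {p56}, {i} × {p54}, {i} × {p56}, {h} × {p54, p56}, {h, i} × {p54}, {h} × {p55, p56}, {h, i} × {p56}, {i} × {p54, p56}, {i} × {p55, p56}, {h} × {p54, p55, p56}, {h, i, j} × {p54}, {h, i, j} × {p56}, {i} × {p54, p55, p56}, {h, i} × {p54, p56}, {h, i} × {p55, p56}, {h, i} × {p54, p55, p56}, {h, i, j} × {p54, p56}, {h, i, j} × {p55, p56}, {h, i, j} × {p54, p55, p56}}; |τ_{X×Y}| = 70.

Enumerate products U × V with U ∈ τ_X, V ∈ τ_Y (deduplicated):
  ∅ × ∅ = {} (∅)
  {h} × {p54} = {(h,p54)}
  {h} × {p56} = {(h,p56)}
  {i} × {p54} = {(i,p54)}
  {i} × {p56} = {(i,p56)}
  {h} × {p54, p56} = {(h,p54), (h,p56)}
  {h, i} × {p54} = {(h,p54), (i,p54)}
  {h} × {p55, p56} = {(h,p55), (h,p56)}
  {h, i} × {p56} = {(h,p56), (i,p56)}
  {i} × {p54, p56} = {(i,p54), (i,p56)}
  {i} × {p55, p56} = {(i,p55), (i,p56)}
  {h} × {p54, p55, p56} = {(h,p54), (h,p55), (h,p56)}
  {h, i, j} × {p54} = {(h,p54), (i,p54), (j,p54)}
  {h, i, j} × {p56} = {(h,p56), (i,p56), (j,p56)}
  {i} × {p54, p55, p56} = {(i,p54), (i,p55), (i,p56)}
  {h, i} × {p54, p56} = {(h,p54), (h,p56), (i,p54), (i,p56)}
  {h, i} × {p55, p56} = {(h,p55), (h,p56), (i,p55), (i,p56)}
  {h, i} × {p54, p55, p56} = {(h,p54), (h,p55), (h,p56), (i,p54), (i,p55), (i,p56)}
  {h, i, j} × {p54, p56} = {(h,p54), (h,p56), (i,p54), (i,p56), (j,p54), (j,p56)}
  {h, i, j} × {p55, p56} = {(h,p55), (h,p56), (i,p55), (i,p56), (j,p55), (j,p56)}
  {h, i, j} × {p54, p55, p56} = {(h,p54), (h,p55), (h,p56), (i,p54), (i,p55), (i,p56), (j,p54), (j,p55), (j,p56)}
These 21 distinct sets form the basis B.
Close under arbitrary unions to get τ_{X×Y}; counting gives |τ_{X×Y}| = 70.


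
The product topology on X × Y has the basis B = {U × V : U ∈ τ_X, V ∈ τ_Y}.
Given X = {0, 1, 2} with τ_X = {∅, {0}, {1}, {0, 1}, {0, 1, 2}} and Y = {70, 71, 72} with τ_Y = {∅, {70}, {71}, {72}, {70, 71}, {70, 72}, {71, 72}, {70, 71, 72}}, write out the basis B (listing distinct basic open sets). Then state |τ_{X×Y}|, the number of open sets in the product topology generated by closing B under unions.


Basis B = {∅ × ∅, {0} × {70}, {0} × {71}, {0} × {72}, {1} × {70}, {1} × {71}, {1} × {72}, {0} × {70, 71}, {0} × {70, 72}, {0, 1} × {70}, {0} × {71, 72}, {0, 1} × {71}, {0, 1} × {72}, {1} × {70, 71}, {1} × {70, 72}, {1} × {71, 72}, {0} × {70, 71, 72}, {0, 1, 2} × {70}, {0, 1, 2} × {71}, {0, 1, 2} × {72}, {1} × {70, 71, 72}, {0, 1} × {70, 71}, {0, 1} × {70, 72}, {0, 1} × {71, 72}, {0, 1} × {70, 71, 72}, {0, 1, 2} × {70, 71}, {0, 1, 2} × {70, 72}, {0, 1, 2} × {71, 72}, {0, 1, 2} × {70, 71, 72}}; |τ_{X×Y}| = 125.

Enumerate products U × V with U ∈ τ_X, V ∈ τ_Y (deduplicated):
  ∅ × ∅ = {} (∅)
  {0} × {70} = {(0,70)}
  {0} × {71} = {(0,71)}
  {0} × {72} = {(0,72)}
  {1} × {70} = {(1,70)}
  {1} × {71} = {(1,71)}
  {1} × {72} = {(1,72)}
  {0} × {70, 71} = {(0,70), (0,71)}
  {0} × {70, 72} = {(0,70), (0,72)}
  {0, 1} × {70} = {(0,70), (1,70)}
  {0} × {71, 72} = {(0,71), (0,72)}
  {0, 1} × {71} = {(0,71), (1,71)}
  {0, 1} × {72} = {(0,72), (1,72)}
  {1} × {70, 71} = {(1,70), (1,71)}
  {1} × {70, 72} = {(1,70), (1,72)}
  {1} × {71, 72} = {(1,71), (1,72)}
  {0} × {70, 71, 72} = {(0,70), (0,71), (0,72)}
  {0, 1, 2} × {70} = {(0,70), (1,70), (2,70)}
  {0, 1, 2} × {71} = {(0,71), (1,71), (2,71)}
  {0, 1, 2} × {72} = {(0,72), (1,72), (2,72)}
  {1} × {70, 71, 72} = {(1,70), (1,71), (1,72)}
  {0, 1} × {70, 71} = {(0,70), (0,71), (1,70), (1,71)}
  {0, 1} × {70, 72} = {(0,70), (0,72), (1,70), (1,72)}
  {0, 1} × {71, 72} = {(0,71), (0,72), (1,71), (1,72)}
  {0, 1} × {70, 71, 72} = {(0,70), (0,71), (0,72), (1,70), (1,71), (1,72)}
  {0, 1, 2} × {70, 71} = {(0,70), (0,71), (1,70), (1,71), (2,70), (2,71)}
  {0, 1, 2} × {70, 72} = {(0,70), (0,72), (1,70), (1,72), (2,70), (2,72)}
  {0, 1, 2} × {71, 72} = {(0,71), (0,72), (1,71), (1,72), (2,71), (2,72)}
  {0, 1, 2} × {70, 71, 72} = {(0,70), (0,71), (0,72), (1,70), (1,71), (1,72), (2,70), (2,71), (2,72)}
These 29 distinct sets form the basis B.
Close under arbitrary unions to get τ_{X×Y}; counting gives |τ_{X×Y}| = 125.


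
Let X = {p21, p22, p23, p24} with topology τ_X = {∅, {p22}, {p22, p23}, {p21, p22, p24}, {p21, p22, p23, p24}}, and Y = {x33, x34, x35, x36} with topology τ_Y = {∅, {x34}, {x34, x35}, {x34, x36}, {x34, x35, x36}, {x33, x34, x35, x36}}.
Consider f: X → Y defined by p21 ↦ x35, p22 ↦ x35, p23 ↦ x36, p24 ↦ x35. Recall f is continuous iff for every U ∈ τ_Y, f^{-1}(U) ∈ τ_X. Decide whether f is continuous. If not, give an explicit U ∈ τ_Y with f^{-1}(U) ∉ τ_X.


f is NOT continuous.

Compute f^{-1}(U) for each U ∈ τ_Y:
  U = ∅: f^{-1}(U) = ∅ ∈ τ_X ✓.
  U = {x34}: f^{-1}(U) = ∅ ∈ τ_X ✓.
  U = {x34, x35}: f^{-1}(U) = {p21, p22, p24} ∈ τ_X ✓.
  U = {x34, x36}: f^{-1}(U) = {p23} ∉ τ_X ✗.
  U = {x34, x35, x36}: f^{-1}(U) = {p21, p22, p23, p24} ∈ τ_X ✓.
  U = {x33, x34, x35, x36}: f^{-1}(U) = {p21, p22, p23, p24} ∈ τ_X ✓.
Found U = {x34, x36} with f^{-1}(U) = {p23} not in τ_X. Therefore f is NOT continuous.


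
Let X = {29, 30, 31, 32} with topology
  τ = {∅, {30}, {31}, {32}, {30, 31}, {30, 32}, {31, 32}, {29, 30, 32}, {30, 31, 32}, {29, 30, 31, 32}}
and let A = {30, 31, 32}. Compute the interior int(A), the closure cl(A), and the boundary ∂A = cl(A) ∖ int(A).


int(A) = {30, 31, 32}, cl(A) = {29, 30, 31, 32}, ∂A = {29}.

Closed sets in (X, τ) are complements of opens:
  closed(X, τ) = {∅, {29}, {31}, {29, 30}, {29, 31}, {29, 32}, {29, 30, 31}, {29, 30, 32}, {29, 31, 32}, {29, 30, 31, 32}}.
int(A) = ⋃ {U ∈ τ : U ⊆ A}. Opens contained in A: ∅, {30}, {31}, {32}, {30, 31}, {30, 32}, {31, 32}, {30, 31, 32}.
Taking the union of these: int(A) = {30, 31, 32}.
cl(A) = ⋂ {C closed : A ⊆ C}. Closed sets containing A: {29, 30, 31, 32}.
Intersecting these: cl(A) = {29, 30, 31, 32}.
∂A = cl(A) ∖ int(A) = {29, 30, 31, 32} ∖ {30, 31, 32} = {29}.


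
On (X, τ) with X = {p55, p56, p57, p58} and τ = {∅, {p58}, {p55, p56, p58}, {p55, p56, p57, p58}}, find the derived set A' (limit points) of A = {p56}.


A' = {p55, p57}

For each x ∈ X, list the open sets U ∈ τ with x ∈ U, then check whether U ∩ (A ∖ {x}) ≠ ∅ for every such U.
  x = p55: opens ∋ x are {p55, p56, p58}, {p55, p56, p57, p58}; each meets A ∖ {p55}, so x IS a limit point.
  x = p56: open {p55, p56, p58} ∋ x has {p55, p56, p58} ∩ (A ∖ {p56}) = ∅, so x is NOT a limit point.
  x = p57: opens ∋ x are {p55, p56, p57, p58}; each meets A ∖ {p57}, so x IS a limit point.
  x = p58: open {p58} ∋ x has {p58} ∩ (A ∖ {p58}) = ∅, so x is NOT a limit point.
Collecting: A' = {p55, p57}.


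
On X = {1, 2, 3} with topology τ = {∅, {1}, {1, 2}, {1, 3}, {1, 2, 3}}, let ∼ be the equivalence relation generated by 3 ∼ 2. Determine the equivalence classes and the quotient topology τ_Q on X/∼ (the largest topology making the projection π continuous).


X/∼ = {[1], [2=3]}; |τ_Q| = 3.

Equivalence classes: [1], [2=3].
Quotient map π: X → X/∼ sends 1 ↦ [1], 2 ↦ [2=3], 3 ↦ [2=3].
For each subset V ⊆ X/∼, compute π^{-1}(V) ⊆ X and check whether π^{-1}(V) ∈ τ. V is open in τ_Q iff π^{-1}(V) ∈ τ.
  V = {}: π^{-1}(V) = ∅ ∈ τ ✓.
  V = {[1]}: π^{-1}(V) = {1} ∈ τ ✓.
  V = {[2=3]}: π^{-1}(V) = {2, 3} ∉ τ ✗.
  V = {[1], [2=3]}: π^{-1}(V) = {1, 2, 3} ∈ τ ✓.
Open sets in the quotient: τ_Q = {{}, {[1]}, {[1], [2=3]}} (3 elements).


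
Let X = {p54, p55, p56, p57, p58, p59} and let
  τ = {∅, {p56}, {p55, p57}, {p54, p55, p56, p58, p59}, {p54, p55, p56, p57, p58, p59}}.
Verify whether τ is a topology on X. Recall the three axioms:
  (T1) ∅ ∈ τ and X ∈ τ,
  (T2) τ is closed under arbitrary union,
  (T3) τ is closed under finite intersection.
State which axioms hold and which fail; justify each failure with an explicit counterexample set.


τ is NOT a topology on X.

Axiom (T1): ∅ ∈ τ? Yes; X ∈ τ? Yes.
Axiom (T2/T3): check pairwise unions and intersections of members of τ.
Counterexample for (T2): {p56} ∪ {p55, p57} = {p55, p56, p57} ∉ τ. Therefore τ is NOT a topology.


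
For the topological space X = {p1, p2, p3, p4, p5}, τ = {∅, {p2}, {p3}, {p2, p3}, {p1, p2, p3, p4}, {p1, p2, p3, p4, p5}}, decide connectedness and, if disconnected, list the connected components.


(X, τ) is connected.

Find clopen sets (U ∈ τ with X ∖ U ∈ τ):
  U = ∅, X ∖ U = {p1, p2, p3, p4, p5} — both open, so U is clopen.
  U = {p1, p2, p3, p4, p5}, X ∖ U = ∅ — both open, so U is clopen.
Only trivial clopens (∅ and X) exist, so (X, τ) is connected.
Compute connected components by grouping points that agree on all clopens:
  component: {p1, p2, p3, p4, p5}


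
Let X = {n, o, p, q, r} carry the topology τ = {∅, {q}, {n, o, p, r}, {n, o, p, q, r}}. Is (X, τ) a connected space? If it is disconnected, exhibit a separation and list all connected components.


(X, τ) is disconnected; components = [{q}, {n, o, p, r}].

Find clopen sets (U ∈ τ with X ∖ U ∈ τ):
  U = ∅, X ∖ U = {n, o, p, q, r} — both open, so U is clopen.
  U = {q}, X ∖ U = {n, o, p, r} — both open, so U is clopen.
  U = {n, o, p, r}, X ∖ U = {q} — both open, so U is clopen.
  U = {n, o, p, q, r}, X ∖ U = ∅ — both open, so U is clopen.
Nontrivial clopen(s) exist: e.g. {n, o, p, r}. So (X, τ) is disconnected.
Compute connected components by grouping points that agree on all clopens:
  component: {q}
  component: {n, o, p, r}


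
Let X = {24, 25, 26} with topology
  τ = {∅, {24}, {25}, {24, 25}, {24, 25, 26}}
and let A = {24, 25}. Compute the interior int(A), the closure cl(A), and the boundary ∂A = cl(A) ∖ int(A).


int(A) = {24, 25}, cl(A) = {24, 25, 26}, ∂A = {26}.

Closed sets in (X, τ) are complements of opens:
  closed(X, τ) = {∅, {26}, {24, 26}, {25, 26}, {24, 25, 26}}.
int(A) = ⋃ {U ∈ τ : U ⊆ A}. Opens contained in A: ∅, {24}, {25}, {24, 25}.
Taking the union of these: int(A) = {24, 25}.
cl(A) = ⋂ {C closed : A ⊆ C}. Closed sets containing A: {24, 25, 26}.
Intersecting these: cl(A) = {24, 25, 26}.
∂A = cl(A) ∖ int(A) = {24, 25, 26} ∖ {24, 25} = {26}.


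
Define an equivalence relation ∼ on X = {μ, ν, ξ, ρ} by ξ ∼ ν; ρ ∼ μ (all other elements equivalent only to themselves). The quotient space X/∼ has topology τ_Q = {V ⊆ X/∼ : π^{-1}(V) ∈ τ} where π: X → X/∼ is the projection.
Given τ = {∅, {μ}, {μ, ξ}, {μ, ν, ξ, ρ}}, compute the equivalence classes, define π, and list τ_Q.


X/∼ = {[μ=ρ], [ν=ξ]}; |τ_Q| = 2.

Equivalence classes: [μ=ρ], [ν=ξ].
Quotient map π: X → X/∼ sends μ ↦ [μ=ρ], ν ↦ [ν=ξ], ξ ↦ [ν=ξ], ρ ↦ [μ=ρ].
For each subset V ⊆ X/∼, compute π^{-1}(V) ⊆ X and check whether π^{-1}(V) ∈ τ. V is open in τ_Q iff π^{-1}(V) ∈ τ.
  V = {}: π^{-1}(V) = ∅ ∈ τ ✓.
  V = {[μ=ρ]}: π^{-1}(V) = {μ, ρ} ∉ τ ✗.
  V = {[ν=ξ]}: π^{-1}(V) = {ν, ξ} ∉ τ ✗.
  V = {[μ=ρ], [ν=ξ]}: π^{-1}(V) = {μ, ν, ξ, ρ} ∈ τ ✓.
Open sets in the quotient: τ_Q = {{}, {[μ=ρ], [ν=ξ]}} (2 elements).
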